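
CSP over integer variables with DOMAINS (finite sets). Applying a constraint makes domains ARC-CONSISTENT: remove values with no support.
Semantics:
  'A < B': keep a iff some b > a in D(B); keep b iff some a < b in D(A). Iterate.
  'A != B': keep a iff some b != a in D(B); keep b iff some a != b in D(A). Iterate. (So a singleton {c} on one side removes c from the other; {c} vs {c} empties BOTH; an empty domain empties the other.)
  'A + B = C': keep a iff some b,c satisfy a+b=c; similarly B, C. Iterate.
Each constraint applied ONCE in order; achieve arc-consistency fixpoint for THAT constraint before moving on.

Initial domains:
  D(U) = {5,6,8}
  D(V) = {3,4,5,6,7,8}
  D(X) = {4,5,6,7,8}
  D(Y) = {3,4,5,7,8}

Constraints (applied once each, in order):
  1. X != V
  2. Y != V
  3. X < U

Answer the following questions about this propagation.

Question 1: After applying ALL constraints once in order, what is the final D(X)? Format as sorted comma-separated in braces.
Constraint 1 (X != V) on D(X)={4,5,6,7,8} D(V)={3,4,5,6,7,8}: no change
Constraint 2 (Y != V) on D(Y)={3,4,5,7,8} D(V)={3,4,5,6,7,8}: no change
Constraint 3 (X < U) on D(X)={4,5,6,7,8} D(U)={5,6,8}: X {4,5,6,7,8}->{4,5,6,7}
So after all 3 constraints: D(X) = {4,5,6,7}

Answer: {4,5,6,7}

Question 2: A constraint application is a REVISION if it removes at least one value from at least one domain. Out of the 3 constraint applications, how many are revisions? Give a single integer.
Answer: 1

Derivation:
Constraint 1 (X != V) on D(X)={4,5,6,7,8} D(V)={3,4,5,6,7,8}: no change => not a revision
Constraint 2 (Y != V) on D(Y)={3,4,5,7,8} D(V)={3,4,5,6,7,8}: no change => not a revision
Constraint 3 (X < U) on D(X)={4,5,6,7,8} D(U)={5,6,8}: X {4,5,6,7,8}->{4,5,6,7} => REVISION
Total revisions = 1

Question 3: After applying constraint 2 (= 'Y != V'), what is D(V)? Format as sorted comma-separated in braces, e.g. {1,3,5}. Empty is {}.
Answer: {3,4,5,6,7,8}

Derivation:
Constraint 1 (X != V) on D(X)={4,5,6,7,8} D(V)={3,4,5,6,7,8}: no change
Constraint 2 (Y != V) on D(Y)={3,4,5,7,8} D(V)={3,4,5,6,7,8}: no change
So after constraint 2: D(V) = {3,4,5,6,7,8}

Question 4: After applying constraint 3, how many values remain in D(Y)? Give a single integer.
Constraint 1 (X != V) on D(X)={4,5,6,7,8} D(V)={3,4,5,6,7,8}: no change
Constraint 2 (Y != V) on D(Y)={3,4,5,7,8} D(V)={3,4,5,6,7,8}: no change
Constraint 3 (X < U) on D(X)={4,5,6,7,8} D(U)={5,6,8}: X {4,5,6,7,8}->{4,5,6,7}
So after constraint 3: D(Y)={3,4,5,7,8}, size = 5

Answer: 5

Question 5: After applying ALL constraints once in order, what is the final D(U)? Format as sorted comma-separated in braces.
Answer: {5,6,8}

Derivation:
Constraint 1 (X != V) on D(X)={4,5,6,7,8} D(V)={3,4,5,6,7,8}: no change
Constraint 2 (Y != V) on D(Y)={3,4,5,7,8} D(V)={3,4,5,6,7,8}: no change
Constraint 3 (X < U) on D(X)={4,5,6,7,8} D(U)={5,6,8}: X {4,5,6,7,8}->{4,5,6,7}
So after all 3 constraints: D(U) = {5,6,8}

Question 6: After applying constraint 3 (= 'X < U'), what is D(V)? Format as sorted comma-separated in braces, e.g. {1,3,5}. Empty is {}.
Constraint 1 (X != V) on D(X)={4,5,6,7,8} D(V)={3,4,5,6,7,8}: no change
Constraint 2 (Y != V) on D(Y)={3,4,5,7,8} D(V)={3,4,5,6,7,8}: no change
Constraint 3 (X < U) on D(X)={4,5,6,7,8} D(U)={5,6,8}: X {4,5,6,7,8}->{4,5,6,7}
So after constraint 3: D(V) = {3,4,5,6,7,8}

Answer: {3,4,5,6,7,8}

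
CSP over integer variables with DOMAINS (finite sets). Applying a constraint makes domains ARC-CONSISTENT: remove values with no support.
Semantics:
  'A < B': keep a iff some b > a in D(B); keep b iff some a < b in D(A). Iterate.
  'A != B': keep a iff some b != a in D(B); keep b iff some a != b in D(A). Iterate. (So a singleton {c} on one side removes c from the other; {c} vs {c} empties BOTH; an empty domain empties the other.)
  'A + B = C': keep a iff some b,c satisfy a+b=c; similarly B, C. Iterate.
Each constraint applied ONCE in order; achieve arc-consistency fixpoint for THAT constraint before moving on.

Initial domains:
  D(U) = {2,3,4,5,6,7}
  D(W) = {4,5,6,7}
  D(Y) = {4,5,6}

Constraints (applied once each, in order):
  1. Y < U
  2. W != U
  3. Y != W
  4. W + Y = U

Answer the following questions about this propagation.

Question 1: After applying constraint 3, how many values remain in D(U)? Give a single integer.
Constraint 1 (Y < U) on D(Y)={4,5,6} D(U)={2,3,4,5,6,7}: U {2,3,4,5,6,7}->{5,6,7}
Constraint 2 (W != U) on D(W)={4,5,6,7} D(U)={5,6,7}: no change
Constraint 3 (Y != W) on D(Y)={4,5,6} D(W)={4,5,6,7}: no change
So after constraint 3: D(U)={5,6,7}, size = 3

Answer: 3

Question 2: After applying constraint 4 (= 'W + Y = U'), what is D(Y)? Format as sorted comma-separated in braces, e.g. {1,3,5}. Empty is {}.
Answer: {}

Derivation:
Constraint 1 (Y < U) on D(Y)={4,5,6} D(U)={2,3,4,5,6,7}: U {2,3,4,5,6,7}->{5,6,7}
Constraint 2 (W != U) on D(W)={4,5,6,7} D(U)={5,6,7}: no change
Constraint 3 (Y != W) on D(Y)={4,5,6} D(W)={4,5,6,7}: no change
Constraint 4 (W + Y = U) on D(W)={4,5,6,7} D(Y)={4,5,6} D(U)={5,6,7}: W {4,5,6,7}->{}; Y {4,5,6}->{}; U {5,6,7}->{}
So after constraint 4: D(Y) = {}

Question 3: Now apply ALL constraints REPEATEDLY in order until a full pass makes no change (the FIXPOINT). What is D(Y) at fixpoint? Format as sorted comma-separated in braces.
Answer: {}

Derivation:
pass 0 (initial): D(Y)={4,5,6}
pass 1: U {2,3,4,5,6,7}->{}; W {4,5,6,7}->{}; Y {4,5,6}->{}
pass 2: no change
Fixpoint after 2 passes: D(Y) = {}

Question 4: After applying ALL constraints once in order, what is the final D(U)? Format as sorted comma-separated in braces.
Constraint 1 (Y < U) on D(Y)={4,5,6} D(U)={2,3,4,5,6,7}: U {2,3,4,5,6,7}->{5,6,7}
Constraint 2 (W != U) on D(W)={4,5,6,7} D(U)={5,6,7}: no change
Constraint 3 (Y != W) on D(Y)={4,5,6} D(W)={4,5,6,7}: no change
Constraint 4 (W + Y = U) on D(W)={4,5,6,7} D(Y)={4,5,6} D(U)={5,6,7}: W {4,5,6,7}->{}; Y {4,5,6}->{}; U {5,6,7}->{}
So after all 4 constraints: D(U) = {}

Answer: {}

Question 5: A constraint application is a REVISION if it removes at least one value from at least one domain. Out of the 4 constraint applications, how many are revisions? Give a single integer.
Answer: 2

Derivation:
Constraint 1 (Y < U) on D(Y)={4,5,6} D(U)={2,3,4,5,6,7}: U {2,3,4,5,6,7}->{5,6,7} => REVISION
Constraint 2 (W != U) on D(W)={4,5,6,7} D(U)={5,6,7}: no change => not a revision
Constraint 3 (Y != W) on D(Y)={4,5,6} D(W)={4,5,6,7}: no change => not a revision
Constraint 4 (W + Y = U) on D(W)={4,5,6,7} D(Y)={4,5,6} D(U)={5,6,7}: W {4,5,6,7}->{}; Y {4,5,6}->{}; U {5,6,7}->{} => REVISION
Total revisions = 2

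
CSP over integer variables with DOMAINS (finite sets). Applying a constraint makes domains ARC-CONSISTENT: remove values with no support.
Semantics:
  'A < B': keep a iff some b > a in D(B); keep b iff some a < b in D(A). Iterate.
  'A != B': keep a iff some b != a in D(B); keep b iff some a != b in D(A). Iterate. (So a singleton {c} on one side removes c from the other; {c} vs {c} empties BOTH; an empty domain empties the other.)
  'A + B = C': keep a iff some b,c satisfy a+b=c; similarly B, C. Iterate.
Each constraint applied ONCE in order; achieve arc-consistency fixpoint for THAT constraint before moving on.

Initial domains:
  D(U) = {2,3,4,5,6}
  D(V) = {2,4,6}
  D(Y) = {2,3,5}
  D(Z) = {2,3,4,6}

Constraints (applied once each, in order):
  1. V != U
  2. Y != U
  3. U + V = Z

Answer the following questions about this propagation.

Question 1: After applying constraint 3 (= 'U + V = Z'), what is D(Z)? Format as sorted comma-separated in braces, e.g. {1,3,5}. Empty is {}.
Constraint 1 (V != U) on D(V)={2,4,6} D(U)={2,3,4,5,6}: no change
Constraint 2 (Y != U) on D(Y)={2,3,5} D(U)={2,3,4,5,6}: no change
Constraint 3 (U + V = Z) on D(U)={2,3,4,5,6} D(V)={2,4,6} D(Z)={2,3,4,6}: U {2,3,4,5,6}->{2,4}; V {2,4,6}->{2,4}; Z {2,3,4,6}->{4,6}
So after constraint 3: D(Z) = {4,6}

Answer: {4,6}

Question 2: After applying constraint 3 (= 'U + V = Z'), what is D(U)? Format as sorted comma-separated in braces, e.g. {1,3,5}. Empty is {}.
Constraint 1 (V != U) on D(V)={2,4,6} D(U)={2,3,4,5,6}: no change
Constraint 2 (Y != U) on D(Y)={2,3,5} D(U)={2,3,4,5,6}: no change
Constraint 3 (U + V = Z) on D(U)={2,3,4,5,6} D(V)={2,4,6} D(Z)={2,3,4,6}: U {2,3,4,5,6}->{2,4}; V {2,4,6}->{2,4}; Z {2,3,4,6}->{4,6}
So after constraint 3: D(U) = {2,4}

Answer: {2,4}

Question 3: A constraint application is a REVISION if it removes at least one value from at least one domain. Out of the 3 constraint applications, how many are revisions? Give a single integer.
Constraint 1 (V != U) on D(V)={2,4,6} D(U)={2,3,4,5,6}: no change => not a revision
Constraint 2 (Y != U) on D(Y)={2,3,5} D(U)={2,3,4,5,6}: no change => not a revision
Constraint 3 (U + V = Z) on D(U)={2,3,4,5,6} D(V)={2,4,6} D(Z)={2,3,4,6}: U {2,3,4,5,6}->{2,4}; V {2,4,6}->{2,4}; Z {2,3,4,6}->{4,6} => REVISION
Total revisions = 1

Answer: 1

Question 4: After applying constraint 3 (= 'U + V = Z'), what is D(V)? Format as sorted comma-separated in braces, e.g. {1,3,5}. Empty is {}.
Answer: {2,4}

Derivation:
Constraint 1 (V != U) on D(V)={2,4,6} D(U)={2,3,4,5,6}: no change
Constraint 2 (Y != U) on D(Y)={2,3,5} D(U)={2,3,4,5,6}: no change
Constraint 3 (U + V = Z) on D(U)={2,3,4,5,6} D(V)={2,4,6} D(Z)={2,3,4,6}: U {2,3,4,5,6}->{2,4}; V {2,4,6}->{2,4}; Z {2,3,4,6}->{4,6}
So after constraint 3: D(V) = {2,4}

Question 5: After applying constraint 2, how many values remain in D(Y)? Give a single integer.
Constraint 1 (V != U) on D(V)={2,4,6} D(U)={2,3,4,5,6}: no change
Constraint 2 (Y != U) on D(Y)={2,3,5} D(U)={2,3,4,5,6}: no change
So after constraint 2: D(Y)={2,3,5}, size = 3

Answer: 3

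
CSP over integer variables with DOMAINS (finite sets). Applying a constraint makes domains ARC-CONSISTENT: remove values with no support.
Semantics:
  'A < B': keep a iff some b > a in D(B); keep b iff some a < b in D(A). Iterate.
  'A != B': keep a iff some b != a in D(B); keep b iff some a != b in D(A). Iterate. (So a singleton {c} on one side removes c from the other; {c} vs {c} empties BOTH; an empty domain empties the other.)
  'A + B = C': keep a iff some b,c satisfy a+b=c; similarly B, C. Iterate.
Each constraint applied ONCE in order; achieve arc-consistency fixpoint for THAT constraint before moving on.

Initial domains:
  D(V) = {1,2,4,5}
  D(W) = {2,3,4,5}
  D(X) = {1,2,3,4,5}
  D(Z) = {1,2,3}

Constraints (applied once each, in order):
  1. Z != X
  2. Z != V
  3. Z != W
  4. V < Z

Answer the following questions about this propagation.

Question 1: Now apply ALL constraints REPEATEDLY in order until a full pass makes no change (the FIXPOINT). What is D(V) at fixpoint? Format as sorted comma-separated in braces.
pass 0 (initial): D(V)={1,2,4,5}
pass 1: V {1,2,4,5}->{1,2}; Z {1,2,3}->{2,3}
pass 2: no change
Fixpoint after 2 passes: D(V) = {1,2}

Answer: {1,2}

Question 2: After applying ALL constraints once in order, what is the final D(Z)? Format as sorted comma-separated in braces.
Constraint 1 (Z != X) on D(Z)={1,2,3} D(X)={1,2,3,4,5}: no change
Constraint 2 (Z != V) on D(Z)={1,2,3} D(V)={1,2,4,5}: no change
Constraint 3 (Z != W) on D(Z)={1,2,3} D(W)={2,3,4,5}: no change
Constraint 4 (V < Z) on D(V)={1,2,4,5} D(Z)={1,2,3}: V {1,2,4,5}->{1,2}; Z {1,2,3}->{2,3}
So after all 4 constraints: D(Z) = {2,3}

Answer: {2,3}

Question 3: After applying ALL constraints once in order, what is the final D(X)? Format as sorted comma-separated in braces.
Answer: {1,2,3,4,5}

Derivation:
Constraint 1 (Z != X) on D(Z)={1,2,3} D(X)={1,2,3,4,5}: no change
Constraint 2 (Z != V) on D(Z)={1,2,3} D(V)={1,2,4,5}: no change
Constraint 3 (Z != W) on D(Z)={1,2,3} D(W)={2,3,4,5}: no change
Constraint 4 (V < Z) on D(V)={1,2,4,5} D(Z)={1,2,3}: V {1,2,4,5}->{1,2}; Z {1,2,3}->{2,3}
So after all 4 constraints: D(X) = {1,2,3,4,5}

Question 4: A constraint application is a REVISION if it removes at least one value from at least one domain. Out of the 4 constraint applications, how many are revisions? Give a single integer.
Constraint 1 (Z != X) on D(Z)={1,2,3} D(X)={1,2,3,4,5}: no change => not a revision
Constraint 2 (Z != V) on D(Z)={1,2,3} D(V)={1,2,4,5}: no change => not a revision
Constraint 3 (Z != W) on D(Z)={1,2,3} D(W)={2,3,4,5}: no change => not a revision
Constraint 4 (V < Z) on D(V)={1,2,4,5} D(Z)={1,2,3}: V {1,2,4,5}->{1,2}; Z {1,2,3}->{2,3} => REVISION
Total revisions = 1

Answer: 1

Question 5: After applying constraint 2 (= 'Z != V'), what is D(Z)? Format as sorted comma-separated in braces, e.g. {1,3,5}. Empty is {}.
Constraint 1 (Z != X) on D(Z)={1,2,3} D(X)={1,2,3,4,5}: no change
Constraint 2 (Z != V) on D(Z)={1,2,3} D(V)={1,2,4,5}: no change
So after constraint 2: D(Z) = {1,2,3}

Answer: {1,2,3}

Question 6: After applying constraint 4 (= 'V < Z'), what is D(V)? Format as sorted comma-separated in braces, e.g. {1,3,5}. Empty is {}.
Constraint 1 (Z != X) on D(Z)={1,2,3} D(X)={1,2,3,4,5}: no change
Constraint 2 (Z != V) on D(Z)={1,2,3} D(V)={1,2,4,5}: no change
Constraint 3 (Z != W) on D(Z)={1,2,3} D(W)={2,3,4,5}: no change
Constraint 4 (V < Z) on D(V)={1,2,4,5} D(Z)={1,2,3}: V {1,2,4,5}->{1,2}; Z {1,2,3}->{2,3}
So after constraint 4: D(V) = {1,2}

Answer: {1,2}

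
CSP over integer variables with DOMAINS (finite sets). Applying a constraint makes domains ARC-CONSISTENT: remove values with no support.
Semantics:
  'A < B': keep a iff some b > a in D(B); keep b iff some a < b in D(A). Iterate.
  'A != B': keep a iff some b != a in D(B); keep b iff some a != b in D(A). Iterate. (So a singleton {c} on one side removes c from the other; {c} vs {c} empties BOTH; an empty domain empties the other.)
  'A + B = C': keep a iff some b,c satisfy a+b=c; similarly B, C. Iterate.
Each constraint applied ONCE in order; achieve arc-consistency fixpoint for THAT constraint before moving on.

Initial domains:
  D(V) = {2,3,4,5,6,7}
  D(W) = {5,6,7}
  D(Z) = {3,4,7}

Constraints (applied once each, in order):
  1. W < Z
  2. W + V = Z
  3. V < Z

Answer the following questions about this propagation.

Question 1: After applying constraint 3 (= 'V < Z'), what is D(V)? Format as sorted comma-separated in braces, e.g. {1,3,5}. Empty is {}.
Answer: {2}

Derivation:
Constraint 1 (W < Z) on D(W)={5,6,7} D(Z)={3,4,7}: W {5,6,7}->{5,6}; Z {3,4,7}->{7}
Constraint 2 (W + V = Z) on D(W)={5,6} D(V)={2,3,4,5,6,7} D(Z)={7}: W {5,6}->{5}; V {2,3,4,5,6,7}->{2}
Constraint 3 (V < Z) on D(V)={2} D(Z)={7}: no change
So after constraint 3: D(V) = {2}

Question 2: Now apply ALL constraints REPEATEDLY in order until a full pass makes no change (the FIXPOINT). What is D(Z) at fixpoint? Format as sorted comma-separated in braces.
pass 0 (initial): D(Z)={3,4,7}
pass 1: V {2,3,4,5,6,7}->{2}; W {5,6,7}->{5}; Z {3,4,7}->{7}
pass 2: no change
Fixpoint after 2 passes: D(Z) = {7}

Answer: {7}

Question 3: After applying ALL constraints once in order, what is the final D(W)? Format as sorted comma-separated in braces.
Answer: {5}

Derivation:
Constraint 1 (W < Z) on D(W)={5,6,7} D(Z)={3,4,7}: W {5,6,7}->{5,6}; Z {3,4,7}->{7}
Constraint 2 (W + V = Z) on D(W)={5,6} D(V)={2,3,4,5,6,7} D(Z)={7}: W {5,6}->{5}; V {2,3,4,5,6,7}->{2}
Constraint 3 (V < Z) on D(V)={2} D(Z)={7}: no change
So after all 3 constraints: D(W) = {5}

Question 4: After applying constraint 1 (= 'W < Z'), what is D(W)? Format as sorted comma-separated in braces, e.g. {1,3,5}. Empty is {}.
Constraint 1 (W < Z) on D(W)={5,6,7} D(Z)={3,4,7}: W {5,6,7}->{5,6}; Z {3,4,7}->{7}
So after constraint 1: D(W) = {5,6}

Answer: {5,6}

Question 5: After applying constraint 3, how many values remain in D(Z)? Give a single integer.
Answer: 1

Derivation:
Constraint 1 (W < Z) on D(W)={5,6,7} D(Z)={3,4,7}: W {5,6,7}->{5,6}; Z {3,4,7}->{7}
Constraint 2 (W + V = Z) on D(W)={5,6} D(V)={2,3,4,5,6,7} D(Z)={7}: W {5,6}->{5}; V {2,3,4,5,6,7}->{2}
Constraint 3 (V < Z) on D(V)={2} D(Z)={7}: no change
So after constraint 3: D(Z)={7}, size = 1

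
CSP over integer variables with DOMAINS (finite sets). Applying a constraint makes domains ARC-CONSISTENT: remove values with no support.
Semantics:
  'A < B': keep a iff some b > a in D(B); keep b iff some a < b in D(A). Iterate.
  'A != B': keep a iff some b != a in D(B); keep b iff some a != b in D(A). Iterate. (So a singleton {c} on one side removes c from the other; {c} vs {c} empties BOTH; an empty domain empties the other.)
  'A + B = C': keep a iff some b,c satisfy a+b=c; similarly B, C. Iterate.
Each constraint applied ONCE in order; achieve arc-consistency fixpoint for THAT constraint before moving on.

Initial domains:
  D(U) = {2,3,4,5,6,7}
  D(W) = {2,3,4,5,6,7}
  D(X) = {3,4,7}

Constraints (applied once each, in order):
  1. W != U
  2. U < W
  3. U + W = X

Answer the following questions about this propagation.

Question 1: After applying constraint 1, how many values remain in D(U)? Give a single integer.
Constraint 1 (W != U) on D(W)={2,3,4,5,6,7} D(U)={2,3,4,5,6,7}: no change
So after constraint 1: D(U)={2,3,4,5,6,7}, size = 6

Answer: 6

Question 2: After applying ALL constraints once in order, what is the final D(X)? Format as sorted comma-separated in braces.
Answer: {7}

Derivation:
Constraint 1 (W != U) on D(W)={2,3,4,5,6,7} D(U)={2,3,4,5,6,7}: no change
Constraint 2 (U < W) on D(U)={2,3,4,5,6,7} D(W)={2,3,4,5,6,7}: U {2,3,4,5,6,7}->{2,3,4,5,6}; W {2,3,4,5,6,7}->{3,4,5,6,7}
Constraint 3 (U + W = X) on D(U)={2,3,4,5,6} D(W)={3,4,5,6,7} D(X)={3,4,7}: U {2,3,4,5,6}->{2,3,4}; W {3,4,5,6,7}->{3,4,5}; X {3,4,7}->{7}
So after all 3 constraints: D(X) = {7}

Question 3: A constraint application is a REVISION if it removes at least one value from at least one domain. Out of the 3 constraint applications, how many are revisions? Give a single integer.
Constraint 1 (W != U) on D(W)={2,3,4,5,6,7} D(U)={2,3,4,5,6,7}: no change => not a revision
Constraint 2 (U < W) on D(U)={2,3,4,5,6,7} D(W)={2,3,4,5,6,7}: U {2,3,4,5,6,7}->{2,3,4,5,6}; W {2,3,4,5,6,7}->{3,4,5,6,7} => REVISION
Constraint 3 (U + W = X) on D(U)={2,3,4,5,6} D(W)={3,4,5,6,7} D(X)={3,4,7}: U {2,3,4,5,6}->{2,3,4}; W {3,4,5,6,7}->{3,4,5}; X {3,4,7}->{7} => REVISION
Total revisions = 2

Answer: 2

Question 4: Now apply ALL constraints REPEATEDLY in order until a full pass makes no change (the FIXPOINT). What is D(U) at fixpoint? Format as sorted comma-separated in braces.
pass 0 (initial): D(U)={2,3,4,5,6,7}
pass 1: U {2,3,4,5,6,7}->{2,3,4}; W {2,3,4,5,6,7}->{3,4,5}; X {3,4,7}->{7}
pass 2: no change
Fixpoint after 2 passes: D(U) = {2,3,4}

Answer: {2,3,4}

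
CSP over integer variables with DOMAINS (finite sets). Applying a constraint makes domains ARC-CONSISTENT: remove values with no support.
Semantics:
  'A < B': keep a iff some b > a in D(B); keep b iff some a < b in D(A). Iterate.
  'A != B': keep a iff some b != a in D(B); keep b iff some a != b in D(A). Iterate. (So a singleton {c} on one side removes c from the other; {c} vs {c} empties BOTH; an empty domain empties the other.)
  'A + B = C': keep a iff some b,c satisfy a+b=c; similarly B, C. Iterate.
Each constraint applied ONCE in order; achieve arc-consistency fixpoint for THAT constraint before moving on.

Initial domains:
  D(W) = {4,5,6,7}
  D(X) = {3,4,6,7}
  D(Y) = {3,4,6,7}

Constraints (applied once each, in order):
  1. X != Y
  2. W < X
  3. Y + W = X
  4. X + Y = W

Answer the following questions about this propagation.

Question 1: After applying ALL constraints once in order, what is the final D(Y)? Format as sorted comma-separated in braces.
Answer: {}

Derivation:
Constraint 1 (X != Y) on D(X)={3,4,6,7} D(Y)={3,4,6,7}: no change
Constraint 2 (W < X) on D(W)={4,5,6,7} D(X)={3,4,6,7}: W {4,5,6,7}->{4,5,6}; X {3,4,6,7}->{6,7}
Constraint 3 (Y + W = X) on D(Y)={3,4,6,7} D(W)={4,5,6} D(X)={6,7}: Y {3,4,6,7}->{3}; W {4,5,6}->{4}; X {6,7}->{7}
Constraint 4 (X + Y = W) on D(X)={7} D(Y)={3} D(W)={4}: X {7}->{}; Y {3}->{}; W {4}->{}
So after all 4 constraints: D(Y) = {}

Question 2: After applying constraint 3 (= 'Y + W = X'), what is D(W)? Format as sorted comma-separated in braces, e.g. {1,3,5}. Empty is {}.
Constraint 1 (X != Y) on D(X)={3,4,6,7} D(Y)={3,4,6,7}: no change
Constraint 2 (W < X) on D(W)={4,5,6,7} D(X)={3,4,6,7}: W {4,5,6,7}->{4,5,6}; X {3,4,6,7}->{6,7}
Constraint 3 (Y + W = X) on D(Y)={3,4,6,7} D(W)={4,5,6} D(X)={6,7}: Y {3,4,6,7}->{3}; W {4,5,6}->{4}; X {6,7}->{7}
So after constraint 3: D(W) = {4}

Answer: {4}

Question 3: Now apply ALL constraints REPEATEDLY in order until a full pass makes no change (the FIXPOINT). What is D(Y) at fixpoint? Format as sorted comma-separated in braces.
Answer: {}

Derivation:
pass 0 (initial): D(Y)={3,4,6,7}
pass 1: W {4,5,6,7}->{}; X {3,4,6,7}->{}; Y {3,4,6,7}->{}
pass 2: no change
Fixpoint after 2 passes: D(Y) = {}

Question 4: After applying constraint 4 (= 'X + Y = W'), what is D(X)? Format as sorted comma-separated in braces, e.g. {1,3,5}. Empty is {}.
Answer: {}

Derivation:
Constraint 1 (X != Y) on D(X)={3,4,6,7} D(Y)={3,4,6,7}: no change
Constraint 2 (W < X) on D(W)={4,5,6,7} D(X)={3,4,6,7}: W {4,5,6,7}->{4,5,6}; X {3,4,6,7}->{6,7}
Constraint 3 (Y + W = X) on D(Y)={3,4,6,7} D(W)={4,5,6} D(X)={6,7}: Y {3,4,6,7}->{3}; W {4,5,6}->{4}; X {6,7}->{7}
Constraint 4 (X + Y = W) on D(X)={7} D(Y)={3} D(W)={4}: X {7}->{}; Y {3}->{}; W {4}->{}
So after constraint 4: D(X) = {}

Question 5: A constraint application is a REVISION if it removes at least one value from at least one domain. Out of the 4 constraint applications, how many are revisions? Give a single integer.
Constraint 1 (X != Y) on D(X)={3,4,6,7} D(Y)={3,4,6,7}: no change => not a revision
Constraint 2 (W < X) on D(W)={4,5,6,7} D(X)={3,4,6,7}: W {4,5,6,7}->{4,5,6}; X {3,4,6,7}->{6,7} => REVISION
Constraint 3 (Y + W = X) on D(Y)={3,4,6,7} D(W)={4,5,6} D(X)={6,7}: Y {3,4,6,7}->{3}; W {4,5,6}->{4}; X {6,7}->{7} => REVISION
Constraint 4 (X + Y = W) on D(X)={7} D(Y)={3} D(W)={4}: X {7}->{}; Y {3}->{}; W {4}->{} => REVISION
Total revisions = 3

Answer: 3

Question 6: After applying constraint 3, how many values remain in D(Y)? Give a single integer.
Constraint 1 (X != Y) on D(X)={3,4,6,7} D(Y)={3,4,6,7}: no change
Constraint 2 (W < X) on D(W)={4,5,6,7} D(X)={3,4,6,7}: W {4,5,6,7}->{4,5,6}; X {3,4,6,7}->{6,7}
Constraint 3 (Y + W = X) on D(Y)={3,4,6,7} D(W)={4,5,6} D(X)={6,7}: Y {3,4,6,7}->{3}; W {4,5,6}->{4}; X {6,7}->{7}
So after constraint 3: D(Y)={3}, size = 1

Answer: 1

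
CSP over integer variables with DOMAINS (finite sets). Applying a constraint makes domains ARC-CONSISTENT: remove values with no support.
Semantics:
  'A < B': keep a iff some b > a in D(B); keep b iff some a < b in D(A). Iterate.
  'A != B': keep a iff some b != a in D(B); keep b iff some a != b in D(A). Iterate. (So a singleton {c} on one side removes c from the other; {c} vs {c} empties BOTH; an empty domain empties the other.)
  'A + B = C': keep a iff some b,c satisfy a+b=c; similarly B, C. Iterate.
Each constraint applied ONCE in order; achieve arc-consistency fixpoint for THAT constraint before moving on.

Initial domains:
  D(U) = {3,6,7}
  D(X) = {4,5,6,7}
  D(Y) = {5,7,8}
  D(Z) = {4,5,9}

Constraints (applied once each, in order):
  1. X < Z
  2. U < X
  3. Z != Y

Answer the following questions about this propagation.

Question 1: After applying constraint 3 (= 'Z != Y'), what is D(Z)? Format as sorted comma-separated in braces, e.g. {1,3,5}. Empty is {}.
Constraint 1 (X < Z) on D(X)={4,5,6,7} D(Z)={4,5,9}: Z {4,5,9}->{5,9}
Constraint 2 (U < X) on D(U)={3,6,7} D(X)={4,5,6,7}: U {3,6,7}->{3,6}
Constraint 3 (Z != Y) on D(Z)={5,9} D(Y)={5,7,8}: no change
So after constraint 3: D(Z) = {5,9}

Answer: {5,9}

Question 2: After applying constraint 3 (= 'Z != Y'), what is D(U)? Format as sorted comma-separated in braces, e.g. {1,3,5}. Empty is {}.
Constraint 1 (X < Z) on D(X)={4,5,6,7} D(Z)={4,5,9}: Z {4,5,9}->{5,9}
Constraint 2 (U < X) on D(U)={3,6,7} D(X)={4,5,6,7}: U {3,6,7}->{3,6}
Constraint 3 (Z != Y) on D(Z)={5,9} D(Y)={5,7,8}: no change
So after constraint 3: D(U) = {3,6}

Answer: {3,6}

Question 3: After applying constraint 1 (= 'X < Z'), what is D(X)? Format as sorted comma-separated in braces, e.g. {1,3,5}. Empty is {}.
Answer: {4,5,6,7}

Derivation:
Constraint 1 (X < Z) on D(X)={4,5,6,7} D(Z)={4,5,9}: Z {4,5,9}->{5,9}
So after constraint 1: D(X) = {4,5,6,7}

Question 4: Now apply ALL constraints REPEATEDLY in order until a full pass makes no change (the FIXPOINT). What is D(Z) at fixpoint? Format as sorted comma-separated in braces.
Answer: {5,9}

Derivation:
pass 0 (initial): D(Z)={4,5,9}
pass 1: U {3,6,7}->{3,6}; Z {4,5,9}->{5,9}
pass 2: no change
Fixpoint after 2 passes: D(Z) = {5,9}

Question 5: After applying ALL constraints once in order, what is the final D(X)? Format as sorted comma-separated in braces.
Constraint 1 (X < Z) on D(X)={4,5,6,7} D(Z)={4,5,9}: Z {4,5,9}->{5,9}
Constraint 2 (U < X) on D(U)={3,6,7} D(X)={4,5,6,7}: U {3,6,7}->{3,6}
Constraint 3 (Z != Y) on D(Z)={5,9} D(Y)={5,7,8}: no change
So after all 3 constraints: D(X) = {4,5,6,7}

Answer: {4,5,6,7}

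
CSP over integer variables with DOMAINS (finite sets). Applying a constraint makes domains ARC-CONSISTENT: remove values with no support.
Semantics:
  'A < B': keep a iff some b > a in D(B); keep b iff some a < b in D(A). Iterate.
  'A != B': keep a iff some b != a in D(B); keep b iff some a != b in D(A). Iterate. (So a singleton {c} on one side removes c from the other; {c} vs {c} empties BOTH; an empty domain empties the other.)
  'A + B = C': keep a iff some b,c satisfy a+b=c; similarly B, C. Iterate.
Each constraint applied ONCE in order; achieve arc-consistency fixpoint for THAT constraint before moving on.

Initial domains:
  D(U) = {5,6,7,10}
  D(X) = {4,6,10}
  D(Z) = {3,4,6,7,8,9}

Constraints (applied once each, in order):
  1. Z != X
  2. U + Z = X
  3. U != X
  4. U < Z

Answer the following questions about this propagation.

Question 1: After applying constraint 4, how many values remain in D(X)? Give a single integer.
Constraint 1 (Z != X) on D(Z)={3,4,6,7,8,9} D(X)={4,6,10}: no change
Constraint 2 (U + Z = X) on D(U)={5,6,7,10} D(Z)={3,4,6,7,8,9} D(X)={4,6,10}: U {5,6,7,10}->{6,7}; Z {3,4,6,7,8,9}->{3,4}; X {4,6,10}->{10}
Constraint 3 (U != X) on D(U)={6,7} D(X)={10}: no change
Constraint 4 (U < Z) on D(U)={6,7} D(Z)={3,4}: U {6,7}->{}; Z {3,4}->{}
So after constraint 4: D(X)={10}, size = 1

Answer: 1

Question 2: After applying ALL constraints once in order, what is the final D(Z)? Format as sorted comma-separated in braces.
Answer: {}

Derivation:
Constraint 1 (Z != X) on D(Z)={3,4,6,7,8,9} D(X)={4,6,10}: no change
Constraint 2 (U + Z = X) on D(U)={5,6,7,10} D(Z)={3,4,6,7,8,9} D(X)={4,6,10}: U {5,6,7,10}->{6,7}; Z {3,4,6,7,8,9}->{3,4}; X {4,6,10}->{10}
Constraint 3 (U != X) on D(U)={6,7} D(X)={10}: no change
Constraint 4 (U < Z) on D(U)={6,7} D(Z)={3,4}: U {6,7}->{}; Z {3,4}->{}
So after all 4 constraints: D(Z) = {}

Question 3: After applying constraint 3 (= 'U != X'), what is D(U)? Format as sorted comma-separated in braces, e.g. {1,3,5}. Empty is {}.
Constraint 1 (Z != X) on D(Z)={3,4,6,7,8,9} D(X)={4,6,10}: no change
Constraint 2 (U + Z = X) on D(U)={5,6,7,10} D(Z)={3,4,6,7,8,9} D(X)={4,6,10}: U {5,6,7,10}->{6,7}; Z {3,4,6,7,8,9}->{3,4}; X {4,6,10}->{10}
Constraint 3 (U != X) on D(U)={6,7} D(X)={10}: no change
So after constraint 3: D(U) = {6,7}

Answer: {6,7}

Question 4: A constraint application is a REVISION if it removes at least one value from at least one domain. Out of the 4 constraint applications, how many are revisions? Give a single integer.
Answer: 2

Derivation:
Constraint 1 (Z != X) on D(Z)={3,4,6,7,8,9} D(X)={4,6,10}: no change => not a revision
Constraint 2 (U + Z = X) on D(U)={5,6,7,10} D(Z)={3,4,6,7,8,9} D(X)={4,6,10}: U {5,6,7,10}->{6,7}; Z {3,4,6,7,8,9}->{3,4}; X {4,6,10}->{10} => REVISION
Constraint 3 (U != X) on D(U)={6,7} D(X)={10}: no change => not a revision
Constraint 4 (U < Z) on D(U)={6,7} D(Z)={3,4}: U {6,7}->{}; Z {3,4}->{} => REVISION
Total revisions = 2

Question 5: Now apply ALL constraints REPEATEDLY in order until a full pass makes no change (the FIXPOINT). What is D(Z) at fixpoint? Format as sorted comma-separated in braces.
Answer: {}

Derivation:
pass 0 (initial): D(Z)={3,4,6,7,8,9}
pass 1: U {5,6,7,10}->{}; X {4,6,10}->{10}; Z {3,4,6,7,8,9}->{}
pass 2: X {10}->{}
pass 3: no change
Fixpoint after 3 passes: D(Z) = {}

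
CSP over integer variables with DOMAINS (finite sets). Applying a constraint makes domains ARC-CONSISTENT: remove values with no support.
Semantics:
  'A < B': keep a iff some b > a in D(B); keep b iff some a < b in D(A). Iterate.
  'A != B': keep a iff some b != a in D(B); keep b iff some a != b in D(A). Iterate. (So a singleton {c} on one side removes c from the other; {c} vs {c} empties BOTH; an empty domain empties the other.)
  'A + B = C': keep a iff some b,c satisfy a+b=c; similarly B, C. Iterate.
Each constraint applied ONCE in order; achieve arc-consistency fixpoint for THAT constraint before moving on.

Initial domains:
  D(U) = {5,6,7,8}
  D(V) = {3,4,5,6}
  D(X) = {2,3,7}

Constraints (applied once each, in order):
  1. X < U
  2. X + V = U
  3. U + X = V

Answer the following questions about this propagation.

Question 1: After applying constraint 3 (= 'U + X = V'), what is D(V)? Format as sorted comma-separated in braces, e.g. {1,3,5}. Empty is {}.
Constraint 1 (X < U) on D(X)={2,3,7} D(U)={5,6,7,8}: no change
Constraint 2 (X + V = U) on D(X)={2,3,7} D(V)={3,4,5,6} D(U)={5,6,7,8}: X {2,3,7}->{2,3}
Constraint 3 (U + X = V) on D(U)={5,6,7,8} D(X)={2,3} D(V)={3,4,5,6}: U {5,6,7,8}->{}; X {2,3}->{}; V {3,4,5,6}->{}
So after constraint 3: D(V) = {}

Answer: {}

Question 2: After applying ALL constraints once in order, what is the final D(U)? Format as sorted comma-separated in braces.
Answer: {}

Derivation:
Constraint 1 (X < U) on D(X)={2,3,7} D(U)={5,6,7,8}: no change
Constraint 2 (X + V = U) on D(X)={2,3,7} D(V)={3,4,5,6} D(U)={5,6,7,8}: X {2,3,7}->{2,3}
Constraint 3 (U + X = V) on D(U)={5,6,7,8} D(X)={2,3} D(V)={3,4,5,6}: U {5,6,7,8}->{}; X {2,3}->{}; V {3,4,5,6}->{}
So after all 3 constraints: D(U) = {}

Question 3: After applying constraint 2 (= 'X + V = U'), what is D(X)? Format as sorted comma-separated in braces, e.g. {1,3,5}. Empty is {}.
Constraint 1 (X < U) on D(X)={2,3,7} D(U)={5,6,7,8}: no change
Constraint 2 (X + V = U) on D(X)={2,3,7} D(V)={3,4,5,6} D(U)={5,6,7,8}: X {2,3,7}->{2,3}
So after constraint 2: D(X) = {2,3}

Answer: {2,3}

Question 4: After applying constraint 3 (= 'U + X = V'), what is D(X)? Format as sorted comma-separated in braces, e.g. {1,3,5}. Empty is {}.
Answer: {}

Derivation:
Constraint 1 (X < U) on D(X)={2,3,7} D(U)={5,6,7,8}: no change
Constraint 2 (X + V = U) on D(X)={2,3,7} D(V)={3,4,5,6} D(U)={5,6,7,8}: X {2,3,7}->{2,3}
Constraint 3 (U + X = V) on D(U)={5,6,7,8} D(X)={2,3} D(V)={3,4,5,6}: U {5,6,7,8}->{}; X {2,3}->{}; V {3,4,5,6}->{}
So after constraint 3: D(X) = {}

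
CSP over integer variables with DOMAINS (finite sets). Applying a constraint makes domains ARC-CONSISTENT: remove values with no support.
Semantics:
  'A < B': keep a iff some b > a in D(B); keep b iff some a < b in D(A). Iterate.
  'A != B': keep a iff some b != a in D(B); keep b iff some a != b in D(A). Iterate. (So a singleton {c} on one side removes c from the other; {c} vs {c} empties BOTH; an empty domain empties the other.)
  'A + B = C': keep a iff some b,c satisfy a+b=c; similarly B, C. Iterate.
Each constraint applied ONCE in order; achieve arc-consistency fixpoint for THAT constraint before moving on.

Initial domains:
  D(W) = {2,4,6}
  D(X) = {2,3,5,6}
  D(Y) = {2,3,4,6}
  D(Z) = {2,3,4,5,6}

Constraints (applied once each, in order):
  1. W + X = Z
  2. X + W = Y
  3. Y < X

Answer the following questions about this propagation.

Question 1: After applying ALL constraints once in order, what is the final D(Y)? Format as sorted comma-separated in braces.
Answer: {}

Derivation:
Constraint 1 (W + X = Z) on D(W)={2,4,6} D(X)={2,3,5,6} D(Z)={2,3,4,5,6}: W {2,4,6}->{2,4}; X {2,3,5,6}->{2,3}; Z {2,3,4,5,6}->{4,5,6}
Constraint 2 (X + W = Y) on D(X)={2,3} D(W)={2,4} D(Y)={2,3,4,6}: X {2,3}->{2}; Y {2,3,4,6}->{4,6}
Constraint 3 (Y < X) on D(Y)={4,6} D(X)={2}: Y {4,6}->{}; X {2}->{}
So after all 3 constraints: D(Y) = {}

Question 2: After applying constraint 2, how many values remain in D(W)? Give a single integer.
Answer: 2

Derivation:
Constraint 1 (W + X = Z) on D(W)={2,4,6} D(X)={2,3,5,6} D(Z)={2,3,4,5,6}: W {2,4,6}->{2,4}; X {2,3,5,6}->{2,3}; Z {2,3,4,5,6}->{4,5,6}
Constraint 2 (X + W = Y) on D(X)={2,3} D(W)={2,4} D(Y)={2,3,4,6}: X {2,3}->{2}; Y {2,3,4,6}->{4,6}
So after constraint 2: D(W)={2,4}, size = 2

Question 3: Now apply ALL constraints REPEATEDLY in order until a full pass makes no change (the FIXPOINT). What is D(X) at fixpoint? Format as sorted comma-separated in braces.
Answer: {}

Derivation:
pass 0 (initial): D(X)={2,3,5,6}
pass 1: W {2,4,6}->{2,4}; X {2,3,5,6}->{}; Y {2,3,4,6}->{}; Z {2,3,4,5,6}->{4,5,6}
pass 2: W {2,4}->{}; Z {4,5,6}->{}
pass 3: no change
Fixpoint after 3 passes: D(X) = {}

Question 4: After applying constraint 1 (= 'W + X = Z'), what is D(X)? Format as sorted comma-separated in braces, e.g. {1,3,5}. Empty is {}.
Answer: {2,3}

Derivation:
Constraint 1 (W + X = Z) on D(W)={2,4,6} D(X)={2,3,5,6} D(Z)={2,3,4,5,6}: W {2,4,6}->{2,4}; X {2,3,5,6}->{2,3}; Z {2,3,4,5,6}->{4,5,6}
So after constraint 1: D(X) = {2,3}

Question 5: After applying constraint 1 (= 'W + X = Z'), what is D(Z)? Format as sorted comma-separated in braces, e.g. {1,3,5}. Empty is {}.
Answer: {4,5,6}

Derivation:
Constraint 1 (W + X = Z) on D(W)={2,4,6} D(X)={2,3,5,6} D(Z)={2,3,4,5,6}: W {2,4,6}->{2,4}; X {2,3,5,6}->{2,3}; Z {2,3,4,5,6}->{4,5,6}
So after constraint 1: D(Z) = {4,5,6}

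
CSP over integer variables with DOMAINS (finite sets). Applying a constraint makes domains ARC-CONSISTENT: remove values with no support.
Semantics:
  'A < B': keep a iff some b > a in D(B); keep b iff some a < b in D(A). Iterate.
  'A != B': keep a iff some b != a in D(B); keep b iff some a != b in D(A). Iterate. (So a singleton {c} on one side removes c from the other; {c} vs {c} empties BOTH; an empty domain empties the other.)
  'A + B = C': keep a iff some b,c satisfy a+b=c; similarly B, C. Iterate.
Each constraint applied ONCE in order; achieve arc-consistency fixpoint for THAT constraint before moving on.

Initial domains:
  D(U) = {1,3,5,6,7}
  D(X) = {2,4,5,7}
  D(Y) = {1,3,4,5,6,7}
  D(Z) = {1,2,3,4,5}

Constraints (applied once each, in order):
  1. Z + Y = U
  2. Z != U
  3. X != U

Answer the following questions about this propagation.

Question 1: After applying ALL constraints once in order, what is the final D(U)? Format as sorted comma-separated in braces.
Answer: {3,5,6,7}

Derivation:
Constraint 1 (Z + Y = U) on D(Z)={1,2,3,4,5} D(Y)={1,3,4,5,6,7} D(U)={1,3,5,6,7}: Y {1,3,4,5,6,7}->{1,3,4,5,6}; U {1,3,5,6,7}->{3,5,6,7}
Constraint 2 (Z != U) on D(Z)={1,2,3,4,5} D(U)={3,5,6,7}: no change
Constraint 3 (X != U) on D(X)={2,4,5,7} D(U)={3,5,6,7}: no change
So after all 3 constraints: D(U) = {3,5,6,7}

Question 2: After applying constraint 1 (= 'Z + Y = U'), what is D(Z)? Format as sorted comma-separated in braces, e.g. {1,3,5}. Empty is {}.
Answer: {1,2,3,4,5}

Derivation:
Constraint 1 (Z + Y = U) on D(Z)={1,2,3,4,5} D(Y)={1,3,4,5,6,7} D(U)={1,3,5,6,7}: Y {1,3,4,5,6,7}->{1,3,4,5,6}; U {1,3,5,6,7}->{3,5,6,7}
So after constraint 1: D(Z) = {1,2,3,4,5}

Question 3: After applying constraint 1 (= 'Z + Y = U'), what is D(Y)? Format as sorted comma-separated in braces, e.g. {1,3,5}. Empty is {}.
Answer: {1,3,4,5,6}

Derivation:
Constraint 1 (Z + Y = U) on D(Z)={1,2,3,4,5} D(Y)={1,3,4,5,6,7} D(U)={1,3,5,6,7}: Y {1,3,4,5,6,7}->{1,3,4,5,6}; U {1,3,5,6,7}->{3,5,6,7}
So after constraint 1: D(Y) = {1,3,4,5,6}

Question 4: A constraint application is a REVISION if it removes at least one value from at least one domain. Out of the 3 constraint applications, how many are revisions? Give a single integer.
Constraint 1 (Z + Y = U) on D(Z)={1,2,3,4,5} D(Y)={1,3,4,5,6,7} D(U)={1,3,5,6,7}: Y {1,3,4,5,6,7}->{1,3,4,5,6}; U {1,3,5,6,7}->{3,5,6,7} => REVISION
Constraint 2 (Z != U) on D(Z)={1,2,3,4,5} D(U)={3,5,6,7}: no change => not a revision
Constraint 3 (X != U) on D(X)={2,4,5,7} D(U)={3,5,6,7}: no change => not a revision
Total revisions = 1

Answer: 1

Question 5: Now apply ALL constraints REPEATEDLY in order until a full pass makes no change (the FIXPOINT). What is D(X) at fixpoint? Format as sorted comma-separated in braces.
Answer: {2,4,5,7}

Derivation:
pass 0 (initial): D(X)={2,4,5,7}
pass 1: U {1,3,5,6,7}->{3,5,6,7}; Y {1,3,4,5,6,7}->{1,3,4,5,6}
pass 2: no change
Fixpoint after 2 passes: D(X) = {2,4,5,7}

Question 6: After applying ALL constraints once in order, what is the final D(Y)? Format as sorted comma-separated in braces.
Constraint 1 (Z + Y = U) on D(Z)={1,2,3,4,5} D(Y)={1,3,4,5,6,7} D(U)={1,3,5,6,7}: Y {1,3,4,5,6,7}->{1,3,4,5,6}; U {1,3,5,6,7}->{3,5,6,7}
Constraint 2 (Z != U) on D(Z)={1,2,3,4,5} D(U)={3,5,6,7}: no change
Constraint 3 (X != U) on D(X)={2,4,5,7} D(U)={3,5,6,7}: no change
So after all 3 constraints: D(Y) = {1,3,4,5,6}

Answer: {1,3,4,5,6}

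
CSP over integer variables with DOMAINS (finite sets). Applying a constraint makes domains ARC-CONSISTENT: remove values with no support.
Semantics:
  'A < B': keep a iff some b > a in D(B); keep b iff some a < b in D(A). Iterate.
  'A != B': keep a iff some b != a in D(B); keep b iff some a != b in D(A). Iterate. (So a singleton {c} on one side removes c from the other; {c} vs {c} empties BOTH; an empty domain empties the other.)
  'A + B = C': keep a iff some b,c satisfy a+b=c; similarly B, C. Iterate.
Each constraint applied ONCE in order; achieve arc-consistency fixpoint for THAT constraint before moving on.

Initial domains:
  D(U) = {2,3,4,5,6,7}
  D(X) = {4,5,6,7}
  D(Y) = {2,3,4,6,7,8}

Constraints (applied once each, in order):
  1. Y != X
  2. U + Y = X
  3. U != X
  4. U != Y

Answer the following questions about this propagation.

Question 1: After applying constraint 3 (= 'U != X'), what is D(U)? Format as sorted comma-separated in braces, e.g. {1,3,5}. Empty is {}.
Answer: {2,3,4,5}

Derivation:
Constraint 1 (Y != X) on D(Y)={2,3,4,6,7,8} D(X)={4,5,6,7}: no change
Constraint 2 (U + Y = X) on D(U)={2,3,4,5,6,7} D(Y)={2,3,4,6,7,8} D(X)={4,5,6,7}: U {2,3,4,5,6,7}->{2,3,4,5}; Y {2,3,4,6,7,8}->{2,3,4}
Constraint 3 (U != X) on D(U)={2,3,4,5} D(X)={4,5,6,7}: no change
So after constraint 3: D(U) = {2,3,4,5}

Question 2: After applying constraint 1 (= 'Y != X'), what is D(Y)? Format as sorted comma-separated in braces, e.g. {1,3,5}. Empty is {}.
Answer: {2,3,4,6,7,8}

Derivation:
Constraint 1 (Y != X) on D(Y)={2,3,4,6,7,8} D(X)={4,5,6,7}: no change
So after constraint 1: D(Y) = {2,3,4,6,7,8}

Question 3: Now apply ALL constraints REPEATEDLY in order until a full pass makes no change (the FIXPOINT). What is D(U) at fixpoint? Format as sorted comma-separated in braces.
pass 0 (initial): D(U)={2,3,4,5,6,7}
pass 1: U {2,3,4,5,6,7}->{2,3,4,5}; Y {2,3,4,6,7,8}->{2,3,4}
pass 2: no change
Fixpoint after 2 passes: D(U) = {2,3,4,5}

Answer: {2,3,4,5}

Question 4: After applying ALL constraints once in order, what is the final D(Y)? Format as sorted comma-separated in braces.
Answer: {2,3,4}

Derivation:
Constraint 1 (Y != X) on D(Y)={2,3,4,6,7,8} D(X)={4,5,6,7}: no change
Constraint 2 (U + Y = X) on D(U)={2,3,4,5,6,7} D(Y)={2,3,4,6,7,8} D(X)={4,5,6,7}: U {2,3,4,5,6,7}->{2,3,4,5}; Y {2,3,4,6,7,8}->{2,3,4}
Constraint 3 (U != X) on D(U)={2,3,4,5} D(X)={4,5,6,7}: no change
Constraint 4 (U != Y) on D(U)={2,3,4,5} D(Y)={2,3,4}: no change
So after all 4 constraints: D(Y) = {2,3,4}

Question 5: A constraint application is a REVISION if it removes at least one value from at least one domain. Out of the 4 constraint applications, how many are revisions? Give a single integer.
Answer: 1

Derivation:
Constraint 1 (Y != X) on D(Y)={2,3,4,6,7,8} D(X)={4,5,6,7}: no change => not a revision
Constraint 2 (U + Y = X) on D(U)={2,3,4,5,6,7} D(Y)={2,3,4,6,7,8} D(X)={4,5,6,7}: U {2,3,4,5,6,7}->{2,3,4,5}; Y {2,3,4,6,7,8}->{2,3,4} => REVISION
Constraint 3 (U != X) on D(U)={2,3,4,5} D(X)={4,5,6,7}: no change => not a revision
Constraint 4 (U != Y) on D(U)={2,3,4,5} D(Y)={2,3,4}: no change => not a revision
Total revisions = 1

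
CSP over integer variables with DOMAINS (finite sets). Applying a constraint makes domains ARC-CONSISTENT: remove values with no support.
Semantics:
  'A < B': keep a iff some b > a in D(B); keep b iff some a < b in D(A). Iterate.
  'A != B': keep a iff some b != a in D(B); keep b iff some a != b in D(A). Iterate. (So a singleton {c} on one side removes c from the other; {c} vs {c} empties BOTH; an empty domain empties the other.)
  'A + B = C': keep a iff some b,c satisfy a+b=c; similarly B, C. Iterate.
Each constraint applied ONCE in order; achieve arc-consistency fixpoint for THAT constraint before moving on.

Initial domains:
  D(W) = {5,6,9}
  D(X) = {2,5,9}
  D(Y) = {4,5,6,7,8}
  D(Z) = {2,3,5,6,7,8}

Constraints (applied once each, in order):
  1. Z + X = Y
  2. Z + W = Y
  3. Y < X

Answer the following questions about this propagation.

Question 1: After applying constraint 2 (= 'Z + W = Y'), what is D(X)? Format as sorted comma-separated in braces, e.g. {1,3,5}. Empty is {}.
Answer: {2,5}

Derivation:
Constraint 1 (Z + X = Y) on D(Z)={2,3,5,6,7,8} D(X)={2,5,9} D(Y)={4,5,6,7,8}: Z {2,3,5,6,7,8}->{2,3,5,6}; X {2,5,9}->{2,5}; Y {4,5,6,7,8}->{4,5,7,8}
Constraint 2 (Z + W = Y) on D(Z)={2,3,5,6} D(W)={5,6,9} D(Y)={4,5,7,8}: Z {2,3,5,6}->{2,3}; W {5,6,9}->{5,6}; Y {4,5,7,8}->{7,8}
So after constraint 2: D(X) = {2,5}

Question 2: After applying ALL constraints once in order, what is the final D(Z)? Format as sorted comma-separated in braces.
Constraint 1 (Z + X = Y) on D(Z)={2,3,5,6,7,8} D(X)={2,5,9} D(Y)={4,5,6,7,8}: Z {2,3,5,6,7,8}->{2,3,5,6}; X {2,5,9}->{2,5}; Y {4,5,6,7,8}->{4,5,7,8}
Constraint 2 (Z + W = Y) on D(Z)={2,3,5,6} D(W)={5,6,9} D(Y)={4,5,7,8}: Z {2,3,5,6}->{2,3}; W {5,6,9}->{5,6}; Y {4,5,7,8}->{7,8}
Constraint 3 (Y < X) on D(Y)={7,8} D(X)={2,5}: Y {7,8}->{}; X {2,5}->{}
So after all 3 constraints: D(Z) = {2,3}

Answer: {2,3}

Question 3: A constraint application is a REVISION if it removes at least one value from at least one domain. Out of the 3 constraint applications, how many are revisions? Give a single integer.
Constraint 1 (Z + X = Y) on D(Z)={2,3,5,6,7,8} D(X)={2,5,9} D(Y)={4,5,6,7,8}: Z {2,3,5,6,7,8}->{2,3,5,6}; X {2,5,9}->{2,5}; Y {4,5,6,7,8}->{4,5,7,8} => REVISION
Constraint 2 (Z + W = Y) on D(Z)={2,3,5,6} D(W)={5,6,9} D(Y)={4,5,7,8}: Z {2,3,5,6}->{2,3}; W {5,6,9}->{5,6}; Y {4,5,7,8}->{7,8} => REVISION
Constraint 3 (Y < X) on D(Y)={7,8} D(X)={2,5}: Y {7,8}->{}; X {2,5}->{} => REVISION
Total revisions = 3

Answer: 3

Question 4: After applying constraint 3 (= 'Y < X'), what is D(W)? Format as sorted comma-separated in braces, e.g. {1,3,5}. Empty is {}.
Answer: {5,6}

Derivation:
Constraint 1 (Z + X = Y) on D(Z)={2,3,5,6,7,8} D(X)={2,5,9} D(Y)={4,5,6,7,8}: Z {2,3,5,6,7,8}->{2,3,5,6}; X {2,5,9}->{2,5}; Y {4,5,6,7,8}->{4,5,7,8}
Constraint 2 (Z + W = Y) on D(Z)={2,3,5,6} D(W)={5,6,9} D(Y)={4,5,7,8}: Z {2,3,5,6}->{2,3}; W {5,6,9}->{5,6}; Y {4,5,7,8}->{7,8}
Constraint 3 (Y < X) on D(Y)={7,8} D(X)={2,5}: Y {7,8}->{}; X {2,5}->{}
So after constraint 3: D(W) = {5,6}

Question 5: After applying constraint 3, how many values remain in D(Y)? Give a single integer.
Answer: 0

Derivation:
Constraint 1 (Z + X = Y) on D(Z)={2,3,5,6,7,8} D(X)={2,5,9} D(Y)={4,5,6,7,8}: Z {2,3,5,6,7,8}->{2,3,5,6}; X {2,5,9}->{2,5}; Y {4,5,6,7,8}->{4,5,7,8}
Constraint 2 (Z + W = Y) on D(Z)={2,3,5,6} D(W)={5,6,9} D(Y)={4,5,7,8}: Z {2,3,5,6}->{2,3}; W {5,6,9}->{5,6}; Y {4,5,7,8}->{7,8}
Constraint 3 (Y < X) on D(Y)={7,8} D(X)={2,5}: Y {7,8}->{}; X {2,5}->{}
So after constraint 3: D(Y)={}, size = 0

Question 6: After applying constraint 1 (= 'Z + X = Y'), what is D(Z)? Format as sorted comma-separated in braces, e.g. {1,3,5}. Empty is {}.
Answer: {2,3,5,6}

Derivation:
Constraint 1 (Z + X = Y) on D(Z)={2,3,5,6,7,8} D(X)={2,5,9} D(Y)={4,5,6,7,8}: Z {2,3,5,6,7,8}->{2,3,5,6}; X {2,5,9}->{2,5}; Y {4,5,6,7,8}->{4,5,7,8}
So after constraint 1: D(Z) = {2,3,5,6}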